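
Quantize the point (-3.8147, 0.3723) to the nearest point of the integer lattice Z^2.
(-4, 0)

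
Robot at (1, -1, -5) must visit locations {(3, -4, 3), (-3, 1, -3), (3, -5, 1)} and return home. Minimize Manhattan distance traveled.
40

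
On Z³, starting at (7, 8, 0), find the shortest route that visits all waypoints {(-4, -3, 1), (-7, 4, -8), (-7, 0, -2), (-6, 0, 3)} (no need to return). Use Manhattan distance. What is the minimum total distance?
46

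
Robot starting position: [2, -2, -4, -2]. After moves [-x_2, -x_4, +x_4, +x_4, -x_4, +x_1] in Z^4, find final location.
(3, -3, -4, -2)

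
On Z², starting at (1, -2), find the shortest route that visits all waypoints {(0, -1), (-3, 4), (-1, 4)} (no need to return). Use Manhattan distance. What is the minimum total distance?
10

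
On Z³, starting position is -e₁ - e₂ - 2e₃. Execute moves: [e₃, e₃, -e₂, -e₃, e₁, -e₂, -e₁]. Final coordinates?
(-1, -3, -1)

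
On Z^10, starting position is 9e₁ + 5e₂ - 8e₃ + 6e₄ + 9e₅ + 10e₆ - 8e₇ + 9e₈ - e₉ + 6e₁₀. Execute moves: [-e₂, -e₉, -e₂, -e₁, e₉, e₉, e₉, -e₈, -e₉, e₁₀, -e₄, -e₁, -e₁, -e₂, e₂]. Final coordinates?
(6, 3, -8, 5, 9, 10, -8, 8, 0, 7)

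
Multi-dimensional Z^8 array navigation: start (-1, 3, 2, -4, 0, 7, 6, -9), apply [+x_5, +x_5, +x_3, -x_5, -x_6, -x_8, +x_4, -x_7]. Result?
(-1, 3, 3, -3, 1, 6, 5, -10)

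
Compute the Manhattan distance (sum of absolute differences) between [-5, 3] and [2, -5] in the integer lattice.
15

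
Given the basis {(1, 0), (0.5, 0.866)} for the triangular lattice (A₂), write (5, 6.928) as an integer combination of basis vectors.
b₁ + 8b₂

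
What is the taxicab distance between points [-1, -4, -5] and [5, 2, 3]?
20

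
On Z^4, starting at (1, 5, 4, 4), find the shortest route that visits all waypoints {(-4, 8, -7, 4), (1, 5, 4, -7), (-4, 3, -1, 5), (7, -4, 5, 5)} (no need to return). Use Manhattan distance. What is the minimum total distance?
75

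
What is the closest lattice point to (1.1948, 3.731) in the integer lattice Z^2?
(1, 4)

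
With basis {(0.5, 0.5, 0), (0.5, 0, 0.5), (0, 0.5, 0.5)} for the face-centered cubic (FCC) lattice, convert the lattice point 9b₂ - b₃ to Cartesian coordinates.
(4.5, -0.5, 4)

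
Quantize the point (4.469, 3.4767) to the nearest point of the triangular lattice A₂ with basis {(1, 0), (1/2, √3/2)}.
(4, 3.464)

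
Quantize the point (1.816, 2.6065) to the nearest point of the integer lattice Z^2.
(2, 3)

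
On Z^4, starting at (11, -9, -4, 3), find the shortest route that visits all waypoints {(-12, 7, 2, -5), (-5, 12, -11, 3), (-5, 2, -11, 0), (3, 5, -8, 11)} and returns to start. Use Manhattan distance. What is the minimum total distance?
156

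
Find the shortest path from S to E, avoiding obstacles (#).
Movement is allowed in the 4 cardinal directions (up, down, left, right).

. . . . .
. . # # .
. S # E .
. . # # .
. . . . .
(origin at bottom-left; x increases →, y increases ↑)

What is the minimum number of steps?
8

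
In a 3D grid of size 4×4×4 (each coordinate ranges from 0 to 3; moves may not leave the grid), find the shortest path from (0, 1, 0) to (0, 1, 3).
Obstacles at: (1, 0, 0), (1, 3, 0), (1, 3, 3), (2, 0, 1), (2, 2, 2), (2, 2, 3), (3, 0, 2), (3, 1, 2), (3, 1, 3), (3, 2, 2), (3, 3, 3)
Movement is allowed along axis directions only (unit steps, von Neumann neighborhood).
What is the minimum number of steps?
3
(one shortest path: (0, 1, 0) → (0, 1, 1) → (0, 1, 2) → (0, 1, 3))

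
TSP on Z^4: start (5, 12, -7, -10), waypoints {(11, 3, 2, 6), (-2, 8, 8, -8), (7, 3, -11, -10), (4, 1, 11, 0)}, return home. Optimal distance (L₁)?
124
(one optimal route: (5, 12, -7, -10) → (-2, 8, 8, -8) → (4, 1, 11, 0) → (11, 3, 2, 6) → (7, 3, -11, -10) → (5, 12, -7, -10))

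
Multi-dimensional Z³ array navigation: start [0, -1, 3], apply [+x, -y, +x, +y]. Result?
(2, -1, 3)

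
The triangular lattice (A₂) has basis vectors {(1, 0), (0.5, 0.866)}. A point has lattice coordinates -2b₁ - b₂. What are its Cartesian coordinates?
(-2.5, -0.866)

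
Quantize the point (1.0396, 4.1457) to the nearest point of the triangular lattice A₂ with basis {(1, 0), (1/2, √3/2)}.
(1.5, 4.33)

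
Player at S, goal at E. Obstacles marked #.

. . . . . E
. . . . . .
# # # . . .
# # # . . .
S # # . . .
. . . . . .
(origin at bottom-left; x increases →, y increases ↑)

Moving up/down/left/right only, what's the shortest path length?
11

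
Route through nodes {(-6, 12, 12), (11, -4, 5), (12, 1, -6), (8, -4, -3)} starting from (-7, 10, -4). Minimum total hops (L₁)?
82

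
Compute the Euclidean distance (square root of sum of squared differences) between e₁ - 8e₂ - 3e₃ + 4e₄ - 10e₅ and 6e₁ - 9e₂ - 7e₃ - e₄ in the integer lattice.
12.9228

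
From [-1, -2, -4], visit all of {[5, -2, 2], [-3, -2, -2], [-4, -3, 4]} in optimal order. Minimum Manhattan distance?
24
(one optimal route: (-1, -2, -4) → (-3, -2, -2) → (-4, -3, 4) → (5, -2, 2))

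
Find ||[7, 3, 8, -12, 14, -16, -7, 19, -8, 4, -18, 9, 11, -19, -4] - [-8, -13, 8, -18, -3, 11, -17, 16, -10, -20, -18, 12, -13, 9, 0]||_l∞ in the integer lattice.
28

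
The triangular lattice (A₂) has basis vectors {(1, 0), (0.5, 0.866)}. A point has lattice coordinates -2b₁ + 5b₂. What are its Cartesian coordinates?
(0.5, 4.33)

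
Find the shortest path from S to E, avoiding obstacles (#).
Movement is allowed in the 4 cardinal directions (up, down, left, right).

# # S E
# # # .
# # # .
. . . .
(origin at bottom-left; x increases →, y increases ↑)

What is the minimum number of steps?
1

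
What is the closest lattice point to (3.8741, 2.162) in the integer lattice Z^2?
(4, 2)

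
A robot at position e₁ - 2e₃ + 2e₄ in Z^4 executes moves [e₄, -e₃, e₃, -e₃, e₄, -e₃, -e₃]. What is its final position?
(1, 0, -5, 4)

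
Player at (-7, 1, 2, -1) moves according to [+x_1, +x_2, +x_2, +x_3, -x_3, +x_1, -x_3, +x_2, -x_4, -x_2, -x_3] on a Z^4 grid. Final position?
(-5, 3, 0, -2)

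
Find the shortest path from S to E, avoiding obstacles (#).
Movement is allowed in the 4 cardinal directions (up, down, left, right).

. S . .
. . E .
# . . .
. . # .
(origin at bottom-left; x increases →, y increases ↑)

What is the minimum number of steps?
2
(one shortest path: (1, 3) → (2, 3) → (2, 2))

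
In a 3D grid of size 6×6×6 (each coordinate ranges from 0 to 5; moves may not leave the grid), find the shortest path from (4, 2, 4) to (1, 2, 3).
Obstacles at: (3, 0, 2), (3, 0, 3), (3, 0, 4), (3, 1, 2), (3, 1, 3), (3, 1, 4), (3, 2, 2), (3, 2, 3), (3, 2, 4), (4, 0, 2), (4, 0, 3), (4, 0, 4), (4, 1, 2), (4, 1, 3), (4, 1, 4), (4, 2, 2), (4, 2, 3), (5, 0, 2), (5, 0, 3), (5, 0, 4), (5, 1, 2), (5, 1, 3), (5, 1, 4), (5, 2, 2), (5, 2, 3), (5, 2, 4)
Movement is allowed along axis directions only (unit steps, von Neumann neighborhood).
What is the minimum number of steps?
6
(one shortest path: (4, 2, 4) → (4, 3, 4) → (3, 3, 4) → (2, 3, 4) → (1, 3, 4) → (1, 2, 4) → (1, 2, 3))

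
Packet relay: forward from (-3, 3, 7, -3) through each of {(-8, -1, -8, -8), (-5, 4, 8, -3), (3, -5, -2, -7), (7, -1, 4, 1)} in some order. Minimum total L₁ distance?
73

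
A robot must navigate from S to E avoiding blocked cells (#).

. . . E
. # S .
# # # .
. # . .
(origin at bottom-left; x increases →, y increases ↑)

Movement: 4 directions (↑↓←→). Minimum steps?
2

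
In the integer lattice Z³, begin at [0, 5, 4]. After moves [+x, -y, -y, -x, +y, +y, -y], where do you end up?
(0, 4, 4)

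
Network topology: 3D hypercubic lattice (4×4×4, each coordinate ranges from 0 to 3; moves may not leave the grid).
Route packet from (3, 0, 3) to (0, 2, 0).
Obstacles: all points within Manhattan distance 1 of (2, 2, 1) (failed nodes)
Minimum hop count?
8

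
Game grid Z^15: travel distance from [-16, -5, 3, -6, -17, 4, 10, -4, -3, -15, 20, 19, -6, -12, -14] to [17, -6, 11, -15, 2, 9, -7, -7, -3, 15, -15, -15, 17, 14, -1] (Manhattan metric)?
256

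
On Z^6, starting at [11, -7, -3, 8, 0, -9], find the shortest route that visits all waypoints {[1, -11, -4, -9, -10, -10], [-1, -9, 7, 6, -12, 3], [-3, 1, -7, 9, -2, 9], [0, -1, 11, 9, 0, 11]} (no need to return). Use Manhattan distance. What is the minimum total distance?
151
(one optimal route: (11, -7, -3, 8, 0, -9) → (1, -11, -4, -9, -10, -10) → (-1, -9, 7, 6, -12, 3) → (0, -1, 11, 9, 0, 11) → (-3, 1, -7, 9, -2, 9))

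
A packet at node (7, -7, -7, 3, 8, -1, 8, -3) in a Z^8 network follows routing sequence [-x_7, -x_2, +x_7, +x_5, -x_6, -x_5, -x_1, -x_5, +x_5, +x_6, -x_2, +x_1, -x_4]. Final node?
(7, -9, -7, 2, 8, -1, 8, -3)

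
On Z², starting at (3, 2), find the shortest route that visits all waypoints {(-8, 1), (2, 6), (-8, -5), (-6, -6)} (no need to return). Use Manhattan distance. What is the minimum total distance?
29
(one optimal route: (3, 2) → (2, 6) → (-8, 1) → (-8, -5) → (-6, -6))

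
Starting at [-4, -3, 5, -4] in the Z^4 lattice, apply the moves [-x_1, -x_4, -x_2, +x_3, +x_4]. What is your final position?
(-5, -4, 6, -4)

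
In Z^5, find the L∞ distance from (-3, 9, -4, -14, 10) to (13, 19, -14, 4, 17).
18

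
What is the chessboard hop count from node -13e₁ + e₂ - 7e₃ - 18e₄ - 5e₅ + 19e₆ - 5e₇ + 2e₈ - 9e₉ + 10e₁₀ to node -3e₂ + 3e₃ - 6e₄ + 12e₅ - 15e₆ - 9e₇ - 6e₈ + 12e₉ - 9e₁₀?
34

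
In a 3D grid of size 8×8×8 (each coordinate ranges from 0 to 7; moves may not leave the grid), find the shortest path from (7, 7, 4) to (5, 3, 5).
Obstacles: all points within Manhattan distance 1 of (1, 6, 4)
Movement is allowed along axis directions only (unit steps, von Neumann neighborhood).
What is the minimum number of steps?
7
(one shortest path: (7, 7, 4) → (6, 7, 4) → (5, 7, 4) → (5, 6, 4) → (5, 5, 4) → (5, 4, 4) → (5, 3, 4) → (5, 3, 5))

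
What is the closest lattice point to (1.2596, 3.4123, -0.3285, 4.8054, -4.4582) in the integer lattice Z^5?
(1, 3, 0, 5, -4)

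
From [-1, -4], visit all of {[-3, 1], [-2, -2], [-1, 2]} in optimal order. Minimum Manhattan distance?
10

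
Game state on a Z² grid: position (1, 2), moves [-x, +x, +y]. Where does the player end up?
(1, 3)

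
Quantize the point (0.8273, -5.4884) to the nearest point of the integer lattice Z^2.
(1, -5)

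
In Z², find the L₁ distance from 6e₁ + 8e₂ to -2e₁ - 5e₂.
21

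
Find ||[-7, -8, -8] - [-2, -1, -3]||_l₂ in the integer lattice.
9.94987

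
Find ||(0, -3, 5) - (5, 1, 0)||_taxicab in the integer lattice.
14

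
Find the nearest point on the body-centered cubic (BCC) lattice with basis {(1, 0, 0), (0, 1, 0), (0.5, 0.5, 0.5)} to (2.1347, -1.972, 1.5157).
(2, -2, 2)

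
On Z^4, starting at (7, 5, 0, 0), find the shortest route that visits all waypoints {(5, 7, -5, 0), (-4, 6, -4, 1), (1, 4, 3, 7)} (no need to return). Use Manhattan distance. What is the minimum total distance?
41
(one optimal route: (7, 5, 0, 0) → (5, 7, -5, 0) → (-4, 6, -4, 1) → (1, 4, 3, 7))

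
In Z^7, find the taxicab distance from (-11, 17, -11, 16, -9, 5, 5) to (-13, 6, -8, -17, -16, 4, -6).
68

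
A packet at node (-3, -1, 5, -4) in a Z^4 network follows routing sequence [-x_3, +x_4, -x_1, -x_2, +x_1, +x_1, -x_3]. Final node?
(-2, -2, 3, -3)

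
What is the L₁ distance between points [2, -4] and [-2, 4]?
12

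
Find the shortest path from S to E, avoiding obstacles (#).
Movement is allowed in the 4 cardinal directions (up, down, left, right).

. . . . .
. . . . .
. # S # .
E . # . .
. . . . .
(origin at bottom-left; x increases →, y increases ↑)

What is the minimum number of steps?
5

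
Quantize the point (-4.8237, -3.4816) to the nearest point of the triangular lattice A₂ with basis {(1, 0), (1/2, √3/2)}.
(-5, -3.464)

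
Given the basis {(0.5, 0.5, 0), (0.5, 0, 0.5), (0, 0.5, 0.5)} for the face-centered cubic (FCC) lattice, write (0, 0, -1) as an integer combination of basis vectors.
b₁ - b₂ - b₃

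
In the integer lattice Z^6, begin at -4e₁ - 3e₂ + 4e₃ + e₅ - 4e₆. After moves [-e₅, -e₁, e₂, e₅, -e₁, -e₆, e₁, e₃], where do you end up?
(-5, -2, 5, 0, 1, -5)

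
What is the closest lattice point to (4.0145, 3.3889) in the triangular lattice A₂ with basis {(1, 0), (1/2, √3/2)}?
(4, 3.464)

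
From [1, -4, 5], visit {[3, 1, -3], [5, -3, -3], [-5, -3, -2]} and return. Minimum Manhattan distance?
46
(one optimal route: (1, -4, 5) → (3, 1, -3) → (5, -3, -3) → (-5, -3, -2) → (1, -4, 5))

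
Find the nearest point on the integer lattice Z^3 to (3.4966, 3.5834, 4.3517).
(3, 4, 4)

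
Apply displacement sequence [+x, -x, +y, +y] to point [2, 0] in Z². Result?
(2, 2)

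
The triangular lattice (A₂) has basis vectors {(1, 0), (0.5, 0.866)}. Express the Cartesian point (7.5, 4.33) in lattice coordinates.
5b₁ + 5b₂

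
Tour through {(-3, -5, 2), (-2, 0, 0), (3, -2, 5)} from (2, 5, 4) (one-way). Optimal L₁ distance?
29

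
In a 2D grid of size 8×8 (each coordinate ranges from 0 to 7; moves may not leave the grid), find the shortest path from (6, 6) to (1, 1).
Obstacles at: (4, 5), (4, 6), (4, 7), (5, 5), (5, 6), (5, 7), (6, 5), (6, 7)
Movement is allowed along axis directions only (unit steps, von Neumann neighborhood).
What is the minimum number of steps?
12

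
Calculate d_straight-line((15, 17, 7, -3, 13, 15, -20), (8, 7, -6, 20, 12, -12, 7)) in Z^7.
48.0208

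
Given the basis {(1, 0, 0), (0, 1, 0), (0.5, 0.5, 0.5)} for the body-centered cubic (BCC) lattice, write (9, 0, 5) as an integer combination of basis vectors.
4b₁ - 5b₂ + 10b₃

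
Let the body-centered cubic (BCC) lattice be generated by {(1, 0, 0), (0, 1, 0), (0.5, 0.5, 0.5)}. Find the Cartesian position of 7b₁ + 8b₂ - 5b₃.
(4.5, 5.5, -2.5)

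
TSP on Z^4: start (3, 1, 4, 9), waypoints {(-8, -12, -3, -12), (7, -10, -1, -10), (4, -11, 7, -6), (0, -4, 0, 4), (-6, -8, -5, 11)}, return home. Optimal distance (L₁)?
138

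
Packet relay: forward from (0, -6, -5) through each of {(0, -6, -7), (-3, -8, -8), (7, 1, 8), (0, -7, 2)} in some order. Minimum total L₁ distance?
43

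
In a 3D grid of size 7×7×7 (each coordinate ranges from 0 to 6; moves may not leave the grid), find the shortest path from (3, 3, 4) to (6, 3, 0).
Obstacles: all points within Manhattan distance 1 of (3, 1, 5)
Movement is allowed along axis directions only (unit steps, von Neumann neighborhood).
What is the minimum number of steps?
7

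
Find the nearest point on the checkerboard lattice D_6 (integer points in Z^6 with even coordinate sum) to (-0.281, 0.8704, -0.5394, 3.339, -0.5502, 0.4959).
(0, 1, -1, 3, -1, 0)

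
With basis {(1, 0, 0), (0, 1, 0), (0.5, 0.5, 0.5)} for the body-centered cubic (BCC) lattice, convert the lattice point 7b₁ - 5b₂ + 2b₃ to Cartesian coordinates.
(8, -4, 1)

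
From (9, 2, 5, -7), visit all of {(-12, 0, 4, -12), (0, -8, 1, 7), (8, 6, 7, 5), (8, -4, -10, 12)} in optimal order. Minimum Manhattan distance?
123
(one optimal route: (9, 2, 5, -7) → (8, 6, 7, 5) → (8, -4, -10, 12) → (0, -8, 1, 7) → (-12, 0, 4, -12))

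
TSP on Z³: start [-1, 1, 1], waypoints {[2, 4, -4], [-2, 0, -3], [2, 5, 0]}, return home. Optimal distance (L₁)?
28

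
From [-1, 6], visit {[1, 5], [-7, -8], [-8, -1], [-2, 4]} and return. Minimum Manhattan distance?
46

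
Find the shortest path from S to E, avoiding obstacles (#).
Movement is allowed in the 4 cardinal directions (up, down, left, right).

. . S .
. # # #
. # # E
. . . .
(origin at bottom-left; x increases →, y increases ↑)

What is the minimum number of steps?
9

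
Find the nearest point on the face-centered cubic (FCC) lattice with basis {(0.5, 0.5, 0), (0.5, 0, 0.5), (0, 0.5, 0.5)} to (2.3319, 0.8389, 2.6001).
(2.5, 1, 2.5)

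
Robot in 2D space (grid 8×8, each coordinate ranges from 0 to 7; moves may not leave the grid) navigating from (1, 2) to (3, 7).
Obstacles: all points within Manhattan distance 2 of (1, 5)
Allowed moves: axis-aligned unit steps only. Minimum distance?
9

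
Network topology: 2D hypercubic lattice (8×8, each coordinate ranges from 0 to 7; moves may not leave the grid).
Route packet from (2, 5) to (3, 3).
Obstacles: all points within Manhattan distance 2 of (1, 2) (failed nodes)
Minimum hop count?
3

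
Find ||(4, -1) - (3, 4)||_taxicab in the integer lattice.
6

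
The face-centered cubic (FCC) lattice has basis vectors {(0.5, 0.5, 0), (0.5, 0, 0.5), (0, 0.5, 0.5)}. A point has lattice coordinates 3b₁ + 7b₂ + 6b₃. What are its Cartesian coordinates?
(5, 4.5, 6.5)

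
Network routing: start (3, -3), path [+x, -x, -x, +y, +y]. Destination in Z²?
(2, -1)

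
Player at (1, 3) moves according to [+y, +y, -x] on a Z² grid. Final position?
(0, 5)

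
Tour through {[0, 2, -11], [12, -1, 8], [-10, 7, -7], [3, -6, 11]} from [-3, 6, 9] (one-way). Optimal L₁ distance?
90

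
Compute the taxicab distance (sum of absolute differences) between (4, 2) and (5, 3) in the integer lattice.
2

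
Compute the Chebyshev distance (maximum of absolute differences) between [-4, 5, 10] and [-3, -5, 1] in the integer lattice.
10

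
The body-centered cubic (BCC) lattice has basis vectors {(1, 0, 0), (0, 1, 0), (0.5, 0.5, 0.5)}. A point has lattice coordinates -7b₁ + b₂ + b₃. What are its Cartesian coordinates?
(-6.5, 1.5, 0.5)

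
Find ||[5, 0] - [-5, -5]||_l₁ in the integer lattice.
15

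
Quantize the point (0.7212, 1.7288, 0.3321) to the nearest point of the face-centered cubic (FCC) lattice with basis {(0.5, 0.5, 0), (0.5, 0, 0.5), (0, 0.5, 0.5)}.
(0.5, 2, 0.5)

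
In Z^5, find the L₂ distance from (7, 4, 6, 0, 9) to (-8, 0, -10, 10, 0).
26.0384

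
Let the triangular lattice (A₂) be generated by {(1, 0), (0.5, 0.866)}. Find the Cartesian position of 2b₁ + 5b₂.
(4.5, 4.33)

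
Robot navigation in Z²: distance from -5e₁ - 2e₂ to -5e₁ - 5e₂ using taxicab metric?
3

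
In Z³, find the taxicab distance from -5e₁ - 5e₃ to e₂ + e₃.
12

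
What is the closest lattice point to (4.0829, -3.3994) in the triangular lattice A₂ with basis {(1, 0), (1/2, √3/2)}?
(4, -3.464)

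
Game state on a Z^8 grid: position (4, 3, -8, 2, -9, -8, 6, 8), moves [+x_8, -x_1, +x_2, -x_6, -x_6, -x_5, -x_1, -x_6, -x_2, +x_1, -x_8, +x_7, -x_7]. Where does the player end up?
(3, 3, -8, 2, -10, -11, 6, 8)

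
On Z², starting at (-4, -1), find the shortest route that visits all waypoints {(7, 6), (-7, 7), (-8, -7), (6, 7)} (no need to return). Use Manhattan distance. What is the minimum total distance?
40
(one optimal route: (-4, -1) → (-8, -7) → (-7, 7) → (6, 7) → (7, 6))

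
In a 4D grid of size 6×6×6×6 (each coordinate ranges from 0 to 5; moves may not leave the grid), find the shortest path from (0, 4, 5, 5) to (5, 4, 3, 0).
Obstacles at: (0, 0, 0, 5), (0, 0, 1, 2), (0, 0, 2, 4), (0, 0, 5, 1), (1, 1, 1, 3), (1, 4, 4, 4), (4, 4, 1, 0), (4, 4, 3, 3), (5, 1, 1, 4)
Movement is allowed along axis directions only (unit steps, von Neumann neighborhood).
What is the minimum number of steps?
12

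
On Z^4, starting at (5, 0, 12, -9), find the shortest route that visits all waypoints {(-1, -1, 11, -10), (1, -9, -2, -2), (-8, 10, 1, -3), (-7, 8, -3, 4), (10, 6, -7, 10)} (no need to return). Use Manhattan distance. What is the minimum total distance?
115
(one optimal route: (5, 0, 12, -9) → (-1, -1, 11, -10) → (1, -9, -2, -2) → (-8, 10, 1, -3) → (-7, 8, -3, 4) → (10, 6, -7, 10))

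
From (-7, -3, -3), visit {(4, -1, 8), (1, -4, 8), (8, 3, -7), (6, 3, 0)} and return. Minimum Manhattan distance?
74
(one optimal route: (-7, -3, -3) → (1, -4, 8) → (4, -1, 8) → (6, 3, 0) → (8, 3, -7) → (-7, -3, -3))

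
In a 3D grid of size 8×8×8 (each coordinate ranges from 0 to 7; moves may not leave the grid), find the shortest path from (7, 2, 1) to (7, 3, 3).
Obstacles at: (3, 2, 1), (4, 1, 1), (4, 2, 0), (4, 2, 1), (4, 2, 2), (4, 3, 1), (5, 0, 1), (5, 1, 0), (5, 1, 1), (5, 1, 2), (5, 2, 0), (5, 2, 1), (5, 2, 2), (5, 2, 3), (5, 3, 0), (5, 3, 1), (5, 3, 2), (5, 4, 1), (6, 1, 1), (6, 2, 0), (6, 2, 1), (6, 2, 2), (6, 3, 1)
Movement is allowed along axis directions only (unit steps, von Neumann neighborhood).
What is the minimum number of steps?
3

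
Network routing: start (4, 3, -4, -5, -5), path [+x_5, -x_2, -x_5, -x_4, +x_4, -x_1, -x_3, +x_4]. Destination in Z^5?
(3, 2, -5, -4, -5)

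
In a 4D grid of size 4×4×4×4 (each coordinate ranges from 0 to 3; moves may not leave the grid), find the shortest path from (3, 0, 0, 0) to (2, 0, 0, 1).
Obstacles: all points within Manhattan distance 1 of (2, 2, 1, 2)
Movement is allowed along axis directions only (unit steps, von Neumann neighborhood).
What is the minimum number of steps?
2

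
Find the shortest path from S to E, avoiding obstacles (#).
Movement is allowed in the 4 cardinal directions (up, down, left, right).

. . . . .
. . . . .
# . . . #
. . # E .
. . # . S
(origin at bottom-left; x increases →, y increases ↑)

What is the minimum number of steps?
2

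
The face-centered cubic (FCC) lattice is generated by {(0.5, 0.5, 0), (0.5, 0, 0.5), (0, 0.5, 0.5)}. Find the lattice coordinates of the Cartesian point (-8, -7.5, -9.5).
-6b₁ - 10b₂ - 9b₃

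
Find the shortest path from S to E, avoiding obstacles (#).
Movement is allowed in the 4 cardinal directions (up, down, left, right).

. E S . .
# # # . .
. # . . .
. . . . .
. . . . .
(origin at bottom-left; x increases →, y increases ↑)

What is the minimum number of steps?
1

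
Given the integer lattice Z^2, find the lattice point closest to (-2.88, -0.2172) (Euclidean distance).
(-3, 0)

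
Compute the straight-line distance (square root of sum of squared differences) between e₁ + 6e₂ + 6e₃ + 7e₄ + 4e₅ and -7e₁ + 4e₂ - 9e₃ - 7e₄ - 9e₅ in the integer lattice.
25.6515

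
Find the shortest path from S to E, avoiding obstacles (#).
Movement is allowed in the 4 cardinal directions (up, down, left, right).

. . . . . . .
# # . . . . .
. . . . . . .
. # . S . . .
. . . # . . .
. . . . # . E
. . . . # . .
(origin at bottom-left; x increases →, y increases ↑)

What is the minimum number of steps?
5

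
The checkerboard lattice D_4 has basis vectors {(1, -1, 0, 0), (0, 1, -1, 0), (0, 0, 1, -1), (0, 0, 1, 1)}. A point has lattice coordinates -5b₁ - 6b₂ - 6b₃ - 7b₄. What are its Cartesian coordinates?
(-5, -1, -7, -1)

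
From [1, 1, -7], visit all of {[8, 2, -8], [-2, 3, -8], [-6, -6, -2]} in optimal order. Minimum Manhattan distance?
39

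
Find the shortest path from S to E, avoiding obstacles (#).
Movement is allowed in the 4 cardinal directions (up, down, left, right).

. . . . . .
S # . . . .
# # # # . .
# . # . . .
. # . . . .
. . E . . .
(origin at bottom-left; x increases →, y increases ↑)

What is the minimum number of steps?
12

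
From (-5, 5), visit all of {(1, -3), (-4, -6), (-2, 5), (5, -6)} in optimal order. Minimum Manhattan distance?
30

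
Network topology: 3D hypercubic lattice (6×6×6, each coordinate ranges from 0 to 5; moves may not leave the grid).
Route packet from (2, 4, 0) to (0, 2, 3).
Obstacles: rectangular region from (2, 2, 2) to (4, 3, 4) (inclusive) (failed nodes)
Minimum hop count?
7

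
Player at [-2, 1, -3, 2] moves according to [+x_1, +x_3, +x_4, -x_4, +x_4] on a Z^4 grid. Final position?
(-1, 1, -2, 3)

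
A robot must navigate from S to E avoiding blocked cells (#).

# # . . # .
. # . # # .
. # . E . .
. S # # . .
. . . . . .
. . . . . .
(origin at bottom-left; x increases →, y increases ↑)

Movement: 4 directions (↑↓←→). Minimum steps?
7
(one shortest path: (1, 2) → (1, 1) → (2, 1) → (3, 1) → (4, 1) → (4, 2) → (4, 3) → (3, 3))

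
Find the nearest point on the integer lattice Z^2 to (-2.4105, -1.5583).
(-2, -2)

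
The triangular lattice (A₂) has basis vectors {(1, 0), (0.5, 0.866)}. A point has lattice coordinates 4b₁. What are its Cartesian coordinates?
(4, 0)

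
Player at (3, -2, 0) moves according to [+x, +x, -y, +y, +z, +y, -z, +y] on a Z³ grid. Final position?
(5, 0, 0)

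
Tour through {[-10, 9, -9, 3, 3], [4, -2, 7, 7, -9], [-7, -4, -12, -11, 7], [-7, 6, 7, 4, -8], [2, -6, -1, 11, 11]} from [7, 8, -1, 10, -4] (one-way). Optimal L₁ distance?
167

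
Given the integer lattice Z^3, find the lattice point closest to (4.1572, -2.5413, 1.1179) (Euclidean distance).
(4, -3, 1)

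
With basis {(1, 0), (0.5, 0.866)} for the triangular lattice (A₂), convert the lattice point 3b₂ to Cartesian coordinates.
(1.5, 2.598)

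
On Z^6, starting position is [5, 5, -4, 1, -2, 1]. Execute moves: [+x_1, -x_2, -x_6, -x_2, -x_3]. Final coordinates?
(6, 3, -5, 1, -2, 0)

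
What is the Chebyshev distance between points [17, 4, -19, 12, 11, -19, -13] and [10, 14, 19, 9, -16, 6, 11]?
38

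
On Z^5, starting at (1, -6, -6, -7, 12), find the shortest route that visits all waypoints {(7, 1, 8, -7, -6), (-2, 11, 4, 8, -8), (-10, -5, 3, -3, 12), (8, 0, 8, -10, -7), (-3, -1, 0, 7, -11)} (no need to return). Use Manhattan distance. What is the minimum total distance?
139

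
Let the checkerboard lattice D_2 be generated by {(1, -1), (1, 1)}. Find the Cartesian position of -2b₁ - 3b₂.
(-5, -1)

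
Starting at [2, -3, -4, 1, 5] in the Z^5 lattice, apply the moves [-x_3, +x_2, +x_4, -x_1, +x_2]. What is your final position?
(1, -1, -5, 2, 5)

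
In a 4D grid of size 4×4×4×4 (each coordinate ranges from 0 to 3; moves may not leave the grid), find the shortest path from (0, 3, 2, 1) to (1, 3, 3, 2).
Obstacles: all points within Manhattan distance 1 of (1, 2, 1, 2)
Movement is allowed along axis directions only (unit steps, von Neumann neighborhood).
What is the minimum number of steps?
3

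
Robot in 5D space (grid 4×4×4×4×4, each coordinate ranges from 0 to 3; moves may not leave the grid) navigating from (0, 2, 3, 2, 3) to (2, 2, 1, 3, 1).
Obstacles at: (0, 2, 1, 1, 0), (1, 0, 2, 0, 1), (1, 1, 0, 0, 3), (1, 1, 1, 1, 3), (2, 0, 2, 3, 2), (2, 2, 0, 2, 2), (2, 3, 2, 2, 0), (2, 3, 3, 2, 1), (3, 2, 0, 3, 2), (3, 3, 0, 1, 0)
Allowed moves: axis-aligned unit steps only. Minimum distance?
7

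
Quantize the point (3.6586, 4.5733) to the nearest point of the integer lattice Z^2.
(4, 5)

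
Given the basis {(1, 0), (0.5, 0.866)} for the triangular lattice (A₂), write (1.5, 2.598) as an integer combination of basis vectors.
3b₂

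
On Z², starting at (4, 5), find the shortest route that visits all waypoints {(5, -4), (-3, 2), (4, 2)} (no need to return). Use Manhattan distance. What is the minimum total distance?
24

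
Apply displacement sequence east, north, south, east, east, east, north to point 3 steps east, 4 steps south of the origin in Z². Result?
(7, -3)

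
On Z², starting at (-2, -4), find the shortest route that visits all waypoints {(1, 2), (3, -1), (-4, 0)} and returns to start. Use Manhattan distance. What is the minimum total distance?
26
(one optimal route: (-2, -4) → (3, -1) → (1, 2) → (-4, 0) → (-2, -4))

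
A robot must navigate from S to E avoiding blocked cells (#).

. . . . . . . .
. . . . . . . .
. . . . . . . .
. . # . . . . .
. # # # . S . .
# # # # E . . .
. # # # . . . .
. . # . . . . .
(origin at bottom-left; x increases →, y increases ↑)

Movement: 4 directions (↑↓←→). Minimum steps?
2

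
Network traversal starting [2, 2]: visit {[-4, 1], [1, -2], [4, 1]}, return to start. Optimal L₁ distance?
24
(one optimal route: (2, 2) → (-4, 1) → (1, -2) → (4, 1) → (2, 2))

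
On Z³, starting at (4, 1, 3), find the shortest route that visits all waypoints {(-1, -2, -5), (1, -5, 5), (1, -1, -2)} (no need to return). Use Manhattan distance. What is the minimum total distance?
28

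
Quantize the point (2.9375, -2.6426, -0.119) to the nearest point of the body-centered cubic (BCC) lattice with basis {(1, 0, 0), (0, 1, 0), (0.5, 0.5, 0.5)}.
(3, -3, 0)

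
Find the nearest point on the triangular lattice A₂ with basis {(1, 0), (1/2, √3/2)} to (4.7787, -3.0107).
(4.5, -2.598)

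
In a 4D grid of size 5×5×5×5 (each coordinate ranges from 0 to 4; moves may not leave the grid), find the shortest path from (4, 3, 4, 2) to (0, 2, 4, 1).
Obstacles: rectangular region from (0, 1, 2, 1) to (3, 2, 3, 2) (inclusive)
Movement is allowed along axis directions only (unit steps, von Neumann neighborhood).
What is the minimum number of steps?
6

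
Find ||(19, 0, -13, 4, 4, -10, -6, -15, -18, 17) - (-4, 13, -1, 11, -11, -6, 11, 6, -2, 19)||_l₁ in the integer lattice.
130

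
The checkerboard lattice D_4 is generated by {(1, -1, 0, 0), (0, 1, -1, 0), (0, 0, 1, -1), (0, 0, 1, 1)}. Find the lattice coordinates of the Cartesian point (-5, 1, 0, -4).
-5b₁ - 4b₂ - 4b₄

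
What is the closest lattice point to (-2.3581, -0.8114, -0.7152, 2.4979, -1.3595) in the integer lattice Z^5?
(-2, -1, -1, 2, -1)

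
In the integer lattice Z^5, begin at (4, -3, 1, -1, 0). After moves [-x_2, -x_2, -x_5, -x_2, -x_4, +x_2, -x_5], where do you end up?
(4, -5, 1, -2, -2)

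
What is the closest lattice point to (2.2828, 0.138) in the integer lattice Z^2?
(2, 0)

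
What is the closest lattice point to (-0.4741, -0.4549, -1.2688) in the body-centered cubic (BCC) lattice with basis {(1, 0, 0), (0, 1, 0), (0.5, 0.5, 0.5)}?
(-0.5, -0.5, -1.5)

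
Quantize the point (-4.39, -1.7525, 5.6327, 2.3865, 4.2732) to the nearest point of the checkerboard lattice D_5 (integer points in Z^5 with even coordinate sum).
(-4, -2, 6, 2, 4)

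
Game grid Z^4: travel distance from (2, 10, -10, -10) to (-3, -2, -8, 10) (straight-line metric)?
23.9374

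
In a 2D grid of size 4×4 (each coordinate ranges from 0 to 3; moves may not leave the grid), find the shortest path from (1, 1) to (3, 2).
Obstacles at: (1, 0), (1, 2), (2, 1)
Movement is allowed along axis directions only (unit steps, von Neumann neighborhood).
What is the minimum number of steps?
7
(one shortest path: (1, 1) → (0, 1) → (0, 2) → (0, 3) → (1, 3) → (2, 3) → (3, 3) → (3, 2))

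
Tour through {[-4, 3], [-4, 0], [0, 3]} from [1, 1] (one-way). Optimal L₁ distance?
10
(one optimal route: (1, 1) → (0, 3) → (-4, 3) → (-4, 0))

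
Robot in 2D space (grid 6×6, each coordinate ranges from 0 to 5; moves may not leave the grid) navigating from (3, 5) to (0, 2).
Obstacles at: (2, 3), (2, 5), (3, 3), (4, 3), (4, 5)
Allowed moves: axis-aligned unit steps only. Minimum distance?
6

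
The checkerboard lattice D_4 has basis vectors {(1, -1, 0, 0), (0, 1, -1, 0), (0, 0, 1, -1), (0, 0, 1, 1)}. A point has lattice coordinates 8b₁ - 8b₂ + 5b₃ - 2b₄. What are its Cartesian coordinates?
(8, -16, 11, -7)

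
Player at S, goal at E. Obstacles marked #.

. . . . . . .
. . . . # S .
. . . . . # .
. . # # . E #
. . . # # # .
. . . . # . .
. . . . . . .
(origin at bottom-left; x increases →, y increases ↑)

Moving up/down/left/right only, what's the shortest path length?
8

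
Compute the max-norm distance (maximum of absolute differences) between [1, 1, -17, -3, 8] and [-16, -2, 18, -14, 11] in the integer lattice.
35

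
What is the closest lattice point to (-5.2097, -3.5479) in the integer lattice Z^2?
(-5, -4)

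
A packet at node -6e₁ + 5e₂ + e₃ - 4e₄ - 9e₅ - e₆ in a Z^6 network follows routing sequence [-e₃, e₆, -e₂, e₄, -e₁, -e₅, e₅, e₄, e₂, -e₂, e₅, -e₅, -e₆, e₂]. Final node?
(-7, 5, 0, -2, -9, -1)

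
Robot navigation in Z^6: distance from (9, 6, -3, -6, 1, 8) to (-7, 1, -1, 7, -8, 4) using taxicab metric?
49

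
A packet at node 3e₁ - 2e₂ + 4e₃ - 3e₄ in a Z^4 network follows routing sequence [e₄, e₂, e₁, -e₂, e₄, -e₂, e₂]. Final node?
(4, -2, 4, -1)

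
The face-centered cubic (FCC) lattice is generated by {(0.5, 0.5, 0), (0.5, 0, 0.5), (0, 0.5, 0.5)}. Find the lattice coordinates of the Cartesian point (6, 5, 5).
6b₁ + 6b₂ + 4b₃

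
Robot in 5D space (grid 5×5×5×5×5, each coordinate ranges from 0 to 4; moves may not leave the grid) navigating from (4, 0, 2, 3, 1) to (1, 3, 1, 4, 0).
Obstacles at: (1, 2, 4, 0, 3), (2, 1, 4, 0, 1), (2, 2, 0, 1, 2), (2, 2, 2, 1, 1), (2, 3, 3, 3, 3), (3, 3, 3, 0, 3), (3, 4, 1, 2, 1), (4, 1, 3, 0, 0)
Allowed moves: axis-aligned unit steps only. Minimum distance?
9
(one shortest path: (4, 0, 2, 3, 1) → (3, 0, 2, 3, 1) → (2, 0, 2, 3, 1) → (1, 0, 2, 3, 1) → (1, 1, 2, 3, 1) → (1, 2, 2, 3, 1) → (1, 3, 2, 3, 1) → (1, 3, 1, 3, 1) → (1, 3, 1, 4, 1) → (1, 3, 1, 4, 0))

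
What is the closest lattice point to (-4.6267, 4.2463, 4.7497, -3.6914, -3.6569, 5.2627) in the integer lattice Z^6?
(-5, 4, 5, -4, -4, 5)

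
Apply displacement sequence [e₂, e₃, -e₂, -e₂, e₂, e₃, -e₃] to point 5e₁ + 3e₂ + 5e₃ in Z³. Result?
(5, 3, 6)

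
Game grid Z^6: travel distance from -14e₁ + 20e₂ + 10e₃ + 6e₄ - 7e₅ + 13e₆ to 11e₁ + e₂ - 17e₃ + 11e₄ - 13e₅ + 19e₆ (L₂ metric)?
42.5676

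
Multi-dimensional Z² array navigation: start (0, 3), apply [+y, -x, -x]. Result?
(-2, 4)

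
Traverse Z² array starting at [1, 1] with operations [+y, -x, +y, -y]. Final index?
(0, 2)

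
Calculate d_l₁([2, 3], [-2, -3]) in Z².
10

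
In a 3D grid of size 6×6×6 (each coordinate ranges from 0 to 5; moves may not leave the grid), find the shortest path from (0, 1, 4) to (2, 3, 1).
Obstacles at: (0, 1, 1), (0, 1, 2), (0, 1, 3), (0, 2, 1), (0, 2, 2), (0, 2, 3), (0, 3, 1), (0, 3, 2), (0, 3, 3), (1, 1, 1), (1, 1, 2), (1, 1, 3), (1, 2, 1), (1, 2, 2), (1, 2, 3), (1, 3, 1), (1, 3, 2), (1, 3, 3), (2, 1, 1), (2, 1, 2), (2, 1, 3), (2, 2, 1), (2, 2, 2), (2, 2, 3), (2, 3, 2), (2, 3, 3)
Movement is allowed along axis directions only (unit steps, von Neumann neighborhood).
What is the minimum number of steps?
9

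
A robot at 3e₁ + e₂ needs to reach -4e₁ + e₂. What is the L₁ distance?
7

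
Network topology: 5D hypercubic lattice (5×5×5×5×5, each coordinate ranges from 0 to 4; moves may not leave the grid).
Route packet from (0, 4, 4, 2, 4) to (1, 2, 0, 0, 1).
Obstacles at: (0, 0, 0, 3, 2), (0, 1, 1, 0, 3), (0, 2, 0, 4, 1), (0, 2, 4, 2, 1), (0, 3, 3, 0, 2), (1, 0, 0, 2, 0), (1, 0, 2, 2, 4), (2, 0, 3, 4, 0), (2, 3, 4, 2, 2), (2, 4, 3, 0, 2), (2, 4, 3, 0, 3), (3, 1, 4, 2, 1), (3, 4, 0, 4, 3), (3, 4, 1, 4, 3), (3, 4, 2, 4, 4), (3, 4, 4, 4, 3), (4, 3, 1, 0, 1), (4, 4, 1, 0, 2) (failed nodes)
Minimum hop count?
12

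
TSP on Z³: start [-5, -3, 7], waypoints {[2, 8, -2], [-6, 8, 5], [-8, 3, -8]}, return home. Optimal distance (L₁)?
74
(one optimal route: (-5, -3, 7) → (-6, 8, 5) → (2, 8, -2) → (-8, 3, -8) → (-5, -3, 7))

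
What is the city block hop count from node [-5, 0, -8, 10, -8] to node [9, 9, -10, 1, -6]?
36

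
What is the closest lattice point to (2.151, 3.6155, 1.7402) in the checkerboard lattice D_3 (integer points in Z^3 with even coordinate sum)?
(2, 4, 2)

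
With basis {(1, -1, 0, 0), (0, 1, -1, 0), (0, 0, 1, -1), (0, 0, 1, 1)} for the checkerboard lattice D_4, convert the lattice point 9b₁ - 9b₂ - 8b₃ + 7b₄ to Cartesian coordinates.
(9, -18, 8, 15)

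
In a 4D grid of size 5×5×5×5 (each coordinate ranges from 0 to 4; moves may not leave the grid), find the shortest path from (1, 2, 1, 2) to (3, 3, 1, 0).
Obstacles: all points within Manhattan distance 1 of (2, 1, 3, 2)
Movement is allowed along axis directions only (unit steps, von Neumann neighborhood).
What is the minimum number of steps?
5
(one shortest path: (1, 2, 1, 2) → (2, 2, 1, 2) → (3, 2, 1, 2) → (3, 3, 1, 2) → (3, 3, 1, 1) → (3, 3, 1, 0))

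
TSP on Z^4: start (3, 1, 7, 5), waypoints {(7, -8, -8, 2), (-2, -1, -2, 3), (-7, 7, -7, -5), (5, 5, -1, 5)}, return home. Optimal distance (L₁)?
120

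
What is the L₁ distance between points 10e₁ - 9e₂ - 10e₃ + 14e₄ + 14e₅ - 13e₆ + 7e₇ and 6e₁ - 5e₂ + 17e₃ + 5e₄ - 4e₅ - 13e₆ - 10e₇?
79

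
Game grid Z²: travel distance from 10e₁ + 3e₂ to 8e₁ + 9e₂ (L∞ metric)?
6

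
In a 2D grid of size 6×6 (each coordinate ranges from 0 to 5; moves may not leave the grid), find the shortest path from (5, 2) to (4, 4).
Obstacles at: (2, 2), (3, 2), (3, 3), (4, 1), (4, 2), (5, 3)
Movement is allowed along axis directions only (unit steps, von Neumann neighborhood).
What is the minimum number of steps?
13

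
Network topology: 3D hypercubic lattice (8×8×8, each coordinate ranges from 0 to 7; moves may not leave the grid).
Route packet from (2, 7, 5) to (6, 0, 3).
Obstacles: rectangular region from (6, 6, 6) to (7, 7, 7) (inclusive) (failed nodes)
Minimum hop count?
13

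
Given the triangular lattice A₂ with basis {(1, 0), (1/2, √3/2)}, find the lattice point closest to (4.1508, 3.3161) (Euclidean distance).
(4, 3.464)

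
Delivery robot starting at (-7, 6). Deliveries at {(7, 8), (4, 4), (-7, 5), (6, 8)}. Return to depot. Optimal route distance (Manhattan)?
36
(one optimal route: (-7, 6) → (7, 8) → (6, 8) → (4, 4) → (-7, 5) → (-7, 6))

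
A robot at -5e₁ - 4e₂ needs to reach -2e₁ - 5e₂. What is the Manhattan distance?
4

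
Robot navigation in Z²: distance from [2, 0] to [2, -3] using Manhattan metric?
3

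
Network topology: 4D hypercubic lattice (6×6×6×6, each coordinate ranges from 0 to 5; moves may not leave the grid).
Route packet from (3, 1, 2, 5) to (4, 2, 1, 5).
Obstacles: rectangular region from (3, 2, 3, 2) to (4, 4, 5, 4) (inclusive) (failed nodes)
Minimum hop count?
3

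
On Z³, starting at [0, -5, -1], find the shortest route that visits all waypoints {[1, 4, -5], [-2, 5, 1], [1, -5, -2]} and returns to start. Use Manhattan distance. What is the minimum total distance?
38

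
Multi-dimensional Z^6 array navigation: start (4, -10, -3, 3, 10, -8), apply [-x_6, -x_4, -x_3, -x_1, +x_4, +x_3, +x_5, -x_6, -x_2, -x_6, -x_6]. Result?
(3, -11, -3, 3, 11, -12)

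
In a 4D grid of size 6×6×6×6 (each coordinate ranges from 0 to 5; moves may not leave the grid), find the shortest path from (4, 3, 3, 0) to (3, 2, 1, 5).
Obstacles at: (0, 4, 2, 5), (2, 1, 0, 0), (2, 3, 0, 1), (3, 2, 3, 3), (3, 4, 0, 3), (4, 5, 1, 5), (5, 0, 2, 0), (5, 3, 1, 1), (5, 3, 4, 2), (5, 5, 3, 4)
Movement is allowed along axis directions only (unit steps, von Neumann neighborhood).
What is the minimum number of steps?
9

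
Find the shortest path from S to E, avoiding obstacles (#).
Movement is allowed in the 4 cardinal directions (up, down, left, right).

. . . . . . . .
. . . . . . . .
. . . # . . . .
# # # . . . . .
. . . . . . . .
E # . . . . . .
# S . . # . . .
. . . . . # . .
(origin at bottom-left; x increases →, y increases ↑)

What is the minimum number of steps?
6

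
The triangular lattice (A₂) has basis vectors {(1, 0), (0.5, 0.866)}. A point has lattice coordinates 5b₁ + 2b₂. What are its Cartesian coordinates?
(6, 1.732)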